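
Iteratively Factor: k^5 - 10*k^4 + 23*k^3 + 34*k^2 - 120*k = (k + 2)*(k^4 - 12*k^3 + 47*k^2 - 60*k) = (k - 3)*(k + 2)*(k^3 - 9*k^2 + 20*k) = (k - 4)*(k - 3)*(k + 2)*(k^2 - 5*k) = (k - 5)*(k - 4)*(k - 3)*(k + 2)*(k)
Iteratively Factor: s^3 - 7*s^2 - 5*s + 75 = (s - 5)*(s^2 - 2*s - 15) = (s - 5)^2*(s + 3)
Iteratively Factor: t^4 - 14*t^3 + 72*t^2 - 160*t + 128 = (t - 2)*(t^3 - 12*t^2 + 48*t - 64) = (t - 4)*(t - 2)*(t^2 - 8*t + 16) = (t - 4)^2*(t - 2)*(t - 4)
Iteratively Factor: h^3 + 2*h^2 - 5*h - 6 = (h + 1)*(h^2 + h - 6) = (h - 2)*(h + 1)*(h + 3)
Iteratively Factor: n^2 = (n)*(n)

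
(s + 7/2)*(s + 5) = s^2 + 17*s/2 + 35/2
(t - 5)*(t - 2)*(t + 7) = t^3 - 39*t + 70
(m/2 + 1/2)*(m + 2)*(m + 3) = m^3/2 + 3*m^2 + 11*m/2 + 3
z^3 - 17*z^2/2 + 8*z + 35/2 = (z - 7)*(z - 5/2)*(z + 1)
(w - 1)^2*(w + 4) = w^3 + 2*w^2 - 7*w + 4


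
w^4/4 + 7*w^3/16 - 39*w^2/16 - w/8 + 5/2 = (w/4 + 1)*(w - 2)*(w - 5/4)*(w + 1)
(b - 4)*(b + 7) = b^2 + 3*b - 28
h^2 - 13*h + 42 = (h - 7)*(h - 6)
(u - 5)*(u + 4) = u^2 - u - 20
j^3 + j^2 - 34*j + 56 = (j - 4)*(j - 2)*(j + 7)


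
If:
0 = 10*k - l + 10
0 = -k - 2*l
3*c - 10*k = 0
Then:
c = -200/63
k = -20/21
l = 10/21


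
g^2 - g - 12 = (g - 4)*(g + 3)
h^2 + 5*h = h*(h + 5)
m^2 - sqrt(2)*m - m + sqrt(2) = (m - 1)*(m - sqrt(2))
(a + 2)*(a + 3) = a^2 + 5*a + 6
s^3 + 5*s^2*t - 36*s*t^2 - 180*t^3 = (s - 6*t)*(s + 5*t)*(s + 6*t)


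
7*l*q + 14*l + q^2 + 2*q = (7*l + q)*(q + 2)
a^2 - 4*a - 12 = (a - 6)*(a + 2)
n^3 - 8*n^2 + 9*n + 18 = (n - 6)*(n - 3)*(n + 1)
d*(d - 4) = d^2 - 4*d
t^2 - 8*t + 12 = (t - 6)*(t - 2)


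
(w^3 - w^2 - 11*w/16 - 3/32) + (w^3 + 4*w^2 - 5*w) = 2*w^3 + 3*w^2 - 91*w/16 - 3/32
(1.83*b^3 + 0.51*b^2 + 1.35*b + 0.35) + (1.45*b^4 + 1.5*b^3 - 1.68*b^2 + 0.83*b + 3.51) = 1.45*b^4 + 3.33*b^3 - 1.17*b^2 + 2.18*b + 3.86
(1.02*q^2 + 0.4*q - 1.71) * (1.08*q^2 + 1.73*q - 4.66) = 1.1016*q^4 + 2.1966*q^3 - 5.908*q^2 - 4.8223*q + 7.9686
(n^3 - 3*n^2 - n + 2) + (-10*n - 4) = n^3 - 3*n^2 - 11*n - 2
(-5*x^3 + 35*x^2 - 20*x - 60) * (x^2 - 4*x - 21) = -5*x^5 + 55*x^4 - 55*x^3 - 715*x^2 + 660*x + 1260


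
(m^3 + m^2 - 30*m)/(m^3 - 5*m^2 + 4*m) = (m^2 + m - 30)/(m^2 - 5*m + 4)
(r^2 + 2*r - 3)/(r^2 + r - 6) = (r - 1)/(r - 2)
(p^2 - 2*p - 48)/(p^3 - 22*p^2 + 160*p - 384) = (p + 6)/(p^2 - 14*p + 48)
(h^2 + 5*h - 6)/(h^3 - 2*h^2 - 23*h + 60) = (h^2 + 5*h - 6)/(h^3 - 2*h^2 - 23*h + 60)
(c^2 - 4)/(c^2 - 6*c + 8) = (c + 2)/(c - 4)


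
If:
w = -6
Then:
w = -6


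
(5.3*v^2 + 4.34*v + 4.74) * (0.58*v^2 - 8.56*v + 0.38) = 3.074*v^4 - 42.8508*v^3 - 32.3872*v^2 - 38.9252*v + 1.8012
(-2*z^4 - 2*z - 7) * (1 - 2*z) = 4*z^5 - 2*z^4 + 4*z^2 + 12*z - 7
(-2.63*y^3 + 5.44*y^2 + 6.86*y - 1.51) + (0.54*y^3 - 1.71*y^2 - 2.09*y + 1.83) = -2.09*y^3 + 3.73*y^2 + 4.77*y + 0.32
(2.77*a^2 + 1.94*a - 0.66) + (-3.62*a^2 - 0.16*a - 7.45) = -0.85*a^2 + 1.78*a - 8.11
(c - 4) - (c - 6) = 2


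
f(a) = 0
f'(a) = 0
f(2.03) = 0.00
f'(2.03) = 0.00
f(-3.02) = 0.00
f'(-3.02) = 0.00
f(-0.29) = 0.00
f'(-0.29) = 0.00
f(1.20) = 0.00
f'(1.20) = 0.00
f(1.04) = 0.00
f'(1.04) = 0.00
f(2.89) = 0.00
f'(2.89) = 0.00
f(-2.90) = 0.00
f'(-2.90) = 0.00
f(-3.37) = 0.00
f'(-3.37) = 0.00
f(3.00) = 0.00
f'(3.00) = 0.00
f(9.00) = 0.00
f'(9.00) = 0.00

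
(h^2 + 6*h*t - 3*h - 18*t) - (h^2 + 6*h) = 6*h*t - 9*h - 18*t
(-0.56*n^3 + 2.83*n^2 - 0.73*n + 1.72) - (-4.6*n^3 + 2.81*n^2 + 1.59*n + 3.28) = 4.04*n^3 + 0.02*n^2 - 2.32*n - 1.56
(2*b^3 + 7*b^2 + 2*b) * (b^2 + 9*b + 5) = 2*b^5 + 25*b^4 + 75*b^3 + 53*b^2 + 10*b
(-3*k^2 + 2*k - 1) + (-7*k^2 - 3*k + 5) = -10*k^2 - k + 4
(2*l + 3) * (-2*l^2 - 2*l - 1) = -4*l^3 - 10*l^2 - 8*l - 3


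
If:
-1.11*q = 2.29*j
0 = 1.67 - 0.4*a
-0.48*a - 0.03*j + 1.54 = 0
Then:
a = 4.18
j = -15.47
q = 31.91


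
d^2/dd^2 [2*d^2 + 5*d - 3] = 4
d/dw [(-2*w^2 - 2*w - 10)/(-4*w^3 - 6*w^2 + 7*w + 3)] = 2*(-4*w^4 - 8*w^3 - 73*w^2 - 66*w + 32)/(16*w^6 + 48*w^5 - 20*w^4 - 108*w^3 + 13*w^2 + 42*w + 9)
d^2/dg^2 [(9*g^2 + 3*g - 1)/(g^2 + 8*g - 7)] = 2*(-69*g^3 + 186*g^2 + 39*g + 538)/(g^6 + 24*g^5 + 171*g^4 + 176*g^3 - 1197*g^2 + 1176*g - 343)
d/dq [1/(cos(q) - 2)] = sin(q)/(cos(q) - 2)^2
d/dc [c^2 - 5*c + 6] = 2*c - 5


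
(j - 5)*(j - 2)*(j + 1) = j^3 - 6*j^2 + 3*j + 10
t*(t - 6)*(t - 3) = t^3 - 9*t^2 + 18*t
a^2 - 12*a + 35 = (a - 7)*(a - 5)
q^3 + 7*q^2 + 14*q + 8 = (q + 1)*(q + 2)*(q + 4)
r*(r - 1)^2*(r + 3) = r^4 + r^3 - 5*r^2 + 3*r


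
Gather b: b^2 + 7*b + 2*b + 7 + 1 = b^2 + 9*b + 8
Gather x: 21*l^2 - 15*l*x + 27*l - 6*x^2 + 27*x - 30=21*l^2 + 27*l - 6*x^2 + x*(27 - 15*l) - 30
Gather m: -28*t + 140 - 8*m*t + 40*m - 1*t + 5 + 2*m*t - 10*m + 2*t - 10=m*(30 - 6*t) - 27*t + 135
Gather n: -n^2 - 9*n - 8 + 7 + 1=-n^2 - 9*n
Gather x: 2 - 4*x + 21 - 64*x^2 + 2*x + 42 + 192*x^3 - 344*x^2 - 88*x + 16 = 192*x^3 - 408*x^2 - 90*x + 81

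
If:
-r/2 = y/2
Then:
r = -y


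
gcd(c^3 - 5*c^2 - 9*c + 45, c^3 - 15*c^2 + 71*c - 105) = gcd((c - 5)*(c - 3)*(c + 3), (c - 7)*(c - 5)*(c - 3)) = c^2 - 8*c + 15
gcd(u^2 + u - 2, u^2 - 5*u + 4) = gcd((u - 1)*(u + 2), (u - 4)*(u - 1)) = u - 1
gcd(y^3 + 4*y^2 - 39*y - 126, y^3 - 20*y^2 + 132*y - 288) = y - 6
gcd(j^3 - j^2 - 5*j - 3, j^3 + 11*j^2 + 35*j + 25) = j + 1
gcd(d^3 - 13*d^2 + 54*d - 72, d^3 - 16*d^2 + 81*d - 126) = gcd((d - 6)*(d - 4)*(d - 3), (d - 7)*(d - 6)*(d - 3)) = d^2 - 9*d + 18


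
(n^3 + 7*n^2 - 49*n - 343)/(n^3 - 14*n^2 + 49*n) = (n^2 + 14*n + 49)/(n*(n - 7))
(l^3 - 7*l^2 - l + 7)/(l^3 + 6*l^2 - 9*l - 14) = (l^2 - 8*l + 7)/(l^2 + 5*l - 14)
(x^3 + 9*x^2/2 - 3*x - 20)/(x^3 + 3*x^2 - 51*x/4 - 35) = 2*(x - 2)/(2*x - 7)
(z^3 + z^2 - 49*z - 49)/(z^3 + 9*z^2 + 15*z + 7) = (z - 7)/(z + 1)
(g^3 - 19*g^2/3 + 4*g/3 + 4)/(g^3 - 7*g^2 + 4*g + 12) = (g^2 - g/3 - 2/3)/(g^2 - g - 2)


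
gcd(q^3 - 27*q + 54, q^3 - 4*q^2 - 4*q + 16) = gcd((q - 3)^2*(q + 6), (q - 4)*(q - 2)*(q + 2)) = 1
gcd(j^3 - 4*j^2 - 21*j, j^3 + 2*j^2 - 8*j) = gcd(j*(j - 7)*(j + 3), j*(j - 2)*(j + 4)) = j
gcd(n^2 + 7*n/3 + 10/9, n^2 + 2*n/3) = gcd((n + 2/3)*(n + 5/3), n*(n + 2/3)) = n + 2/3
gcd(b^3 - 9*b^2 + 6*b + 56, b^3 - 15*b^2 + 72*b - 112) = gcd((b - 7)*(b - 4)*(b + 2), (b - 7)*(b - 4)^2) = b^2 - 11*b + 28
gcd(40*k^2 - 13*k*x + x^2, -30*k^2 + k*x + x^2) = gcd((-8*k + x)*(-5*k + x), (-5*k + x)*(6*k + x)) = -5*k + x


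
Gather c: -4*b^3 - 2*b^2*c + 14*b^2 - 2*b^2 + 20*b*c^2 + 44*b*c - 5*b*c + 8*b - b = -4*b^3 + 12*b^2 + 20*b*c^2 + 7*b + c*(-2*b^2 + 39*b)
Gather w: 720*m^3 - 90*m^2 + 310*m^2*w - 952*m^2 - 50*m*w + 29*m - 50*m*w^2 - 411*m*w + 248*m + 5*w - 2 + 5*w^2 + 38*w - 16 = 720*m^3 - 1042*m^2 + 277*m + w^2*(5 - 50*m) + w*(310*m^2 - 461*m + 43) - 18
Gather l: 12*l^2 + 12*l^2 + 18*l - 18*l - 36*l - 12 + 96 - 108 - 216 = 24*l^2 - 36*l - 240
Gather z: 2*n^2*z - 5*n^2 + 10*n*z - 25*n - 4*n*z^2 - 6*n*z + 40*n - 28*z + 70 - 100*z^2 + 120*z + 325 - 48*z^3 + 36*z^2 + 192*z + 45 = -5*n^2 + 15*n - 48*z^3 + z^2*(-4*n - 64) + z*(2*n^2 + 4*n + 284) + 440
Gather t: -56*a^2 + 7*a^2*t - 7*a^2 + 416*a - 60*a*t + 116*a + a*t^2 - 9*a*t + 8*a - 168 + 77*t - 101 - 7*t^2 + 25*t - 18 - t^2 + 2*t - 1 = -63*a^2 + 540*a + t^2*(a - 8) + t*(7*a^2 - 69*a + 104) - 288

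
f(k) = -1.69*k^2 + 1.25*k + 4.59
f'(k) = 1.25 - 3.38*k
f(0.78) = 4.54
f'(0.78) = -1.39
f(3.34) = -10.09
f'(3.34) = -10.04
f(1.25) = 3.51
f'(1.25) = -2.98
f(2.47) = -2.63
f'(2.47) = -7.10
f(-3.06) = -15.06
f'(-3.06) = 11.59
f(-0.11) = 4.43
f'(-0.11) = 1.62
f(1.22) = 3.60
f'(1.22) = -2.87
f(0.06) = 4.66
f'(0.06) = 1.05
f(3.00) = -6.87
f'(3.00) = -8.89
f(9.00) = -121.05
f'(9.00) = -29.17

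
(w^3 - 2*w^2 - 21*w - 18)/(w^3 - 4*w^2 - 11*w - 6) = (w + 3)/(w + 1)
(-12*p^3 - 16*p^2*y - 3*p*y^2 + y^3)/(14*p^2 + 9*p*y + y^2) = (-6*p^2 - 5*p*y + y^2)/(7*p + y)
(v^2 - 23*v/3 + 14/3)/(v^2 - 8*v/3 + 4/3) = (v - 7)/(v - 2)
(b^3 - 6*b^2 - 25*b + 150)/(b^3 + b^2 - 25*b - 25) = (b - 6)/(b + 1)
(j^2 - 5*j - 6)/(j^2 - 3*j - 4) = (j - 6)/(j - 4)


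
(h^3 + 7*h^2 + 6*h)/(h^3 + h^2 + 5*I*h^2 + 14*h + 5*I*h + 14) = h*(h + 6)/(h^2 + 5*I*h + 14)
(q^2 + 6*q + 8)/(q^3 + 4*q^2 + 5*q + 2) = (q + 4)/(q^2 + 2*q + 1)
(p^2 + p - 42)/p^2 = (p^2 + p - 42)/p^2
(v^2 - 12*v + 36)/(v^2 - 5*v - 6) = (v - 6)/(v + 1)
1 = 1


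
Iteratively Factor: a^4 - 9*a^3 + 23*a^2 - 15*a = (a - 3)*(a^3 - 6*a^2 + 5*a) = a*(a - 3)*(a^2 - 6*a + 5) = a*(a - 3)*(a - 1)*(a - 5)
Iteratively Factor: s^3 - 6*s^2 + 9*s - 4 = (s - 1)*(s^2 - 5*s + 4) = (s - 1)^2*(s - 4)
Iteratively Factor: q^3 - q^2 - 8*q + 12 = (q - 2)*(q^2 + q - 6) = (q - 2)^2*(q + 3)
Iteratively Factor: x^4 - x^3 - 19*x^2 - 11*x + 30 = (x + 3)*(x^3 - 4*x^2 - 7*x + 10) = (x - 5)*(x + 3)*(x^2 + x - 2) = (x - 5)*(x + 2)*(x + 3)*(x - 1)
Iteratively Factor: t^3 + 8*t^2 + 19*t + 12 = (t + 4)*(t^2 + 4*t + 3) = (t + 1)*(t + 4)*(t + 3)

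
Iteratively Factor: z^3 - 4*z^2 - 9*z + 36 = (z + 3)*(z^2 - 7*z + 12) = (z - 3)*(z + 3)*(z - 4)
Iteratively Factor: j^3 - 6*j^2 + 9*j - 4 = (j - 4)*(j^2 - 2*j + 1) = (j - 4)*(j - 1)*(j - 1)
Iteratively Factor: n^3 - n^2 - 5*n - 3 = (n + 1)*(n^2 - 2*n - 3) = (n - 3)*(n + 1)*(n + 1)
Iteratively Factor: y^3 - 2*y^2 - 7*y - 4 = (y + 1)*(y^2 - 3*y - 4) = (y - 4)*(y + 1)*(y + 1)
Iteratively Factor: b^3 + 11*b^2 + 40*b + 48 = (b + 4)*(b^2 + 7*b + 12) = (b + 4)^2*(b + 3)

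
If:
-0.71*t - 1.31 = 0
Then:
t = -1.85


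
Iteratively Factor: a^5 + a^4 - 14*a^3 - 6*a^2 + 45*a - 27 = (a - 3)*(a^4 + 4*a^3 - 2*a^2 - 12*a + 9) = (a - 3)*(a + 3)*(a^3 + a^2 - 5*a + 3) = (a - 3)*(a - 1)*(a + 3)*(a^2 + 2*a - 3) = (a - 3)*(a - 1)*(a + 3)^2*(a - 1)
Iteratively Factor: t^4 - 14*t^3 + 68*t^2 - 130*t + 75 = (t - 5)*(t^3 - 9*t^2 + 23*t - 15) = (t - 5)*(t - 1)*(t^2 - 8*t + 15) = (t - 5)^2*(t - 1)*(t - 3)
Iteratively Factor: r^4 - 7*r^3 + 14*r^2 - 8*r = (r - 1)*(r^3 - 6*r^2 + 8*r) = (r - 2)*(r - 1)*(r^2 - 4*r) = (r - 4)*(r - 2)*(r - 1)*(r)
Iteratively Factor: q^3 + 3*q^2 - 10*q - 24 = (q + 2)*(q^2 + q - 12) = (q - 3)*(q + 2)*(q + 4)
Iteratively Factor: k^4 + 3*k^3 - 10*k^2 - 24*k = (k + 4)*(k^3 - k^2 - 6*k) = (k + 2)*(k + 4)*(k^2 - 3*k) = (k - 3)*(k + 2)*(k + 4)*(k)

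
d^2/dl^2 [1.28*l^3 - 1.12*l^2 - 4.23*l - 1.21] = 7.68*l - 2.24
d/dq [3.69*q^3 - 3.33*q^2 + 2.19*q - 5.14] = 11.07*q^2 - 6.66*q + 2.19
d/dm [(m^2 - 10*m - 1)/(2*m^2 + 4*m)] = (6*m^2 + m + 1)/(m^2*(m^2 + 4*m + 4))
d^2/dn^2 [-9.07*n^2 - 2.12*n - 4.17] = -18.1400000000000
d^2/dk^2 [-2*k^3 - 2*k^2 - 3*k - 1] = -12*k - 4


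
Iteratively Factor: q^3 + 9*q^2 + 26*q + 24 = (q + 2)*(q^2 + 7*q + 12) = (q + 2)*(q + 3)*(q + 4)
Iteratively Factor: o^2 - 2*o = (o - 2)*(o)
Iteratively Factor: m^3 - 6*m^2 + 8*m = (m - 2)*(m^2 - 4*m) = (m - 4)*(m - 2)*(m)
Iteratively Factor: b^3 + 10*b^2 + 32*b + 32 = (b + 4)*(b^2 + 6*b + 8) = (b + 2)*(b + 4)*(b + 4)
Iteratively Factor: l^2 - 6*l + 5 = (l - 5)*(l - 1)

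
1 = 1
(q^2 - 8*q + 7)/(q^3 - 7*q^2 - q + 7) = 1/(q + 1)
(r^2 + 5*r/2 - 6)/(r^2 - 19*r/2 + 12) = (r + 4)/(r - 8)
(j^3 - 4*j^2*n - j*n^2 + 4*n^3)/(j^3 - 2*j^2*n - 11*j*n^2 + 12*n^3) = (j + n)/(j + 3*n)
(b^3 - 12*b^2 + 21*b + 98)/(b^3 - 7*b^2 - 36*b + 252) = (b^2 - 5*b - 14)/(b^2 - 36)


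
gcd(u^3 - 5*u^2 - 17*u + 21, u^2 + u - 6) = u + 3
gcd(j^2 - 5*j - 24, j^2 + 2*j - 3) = j + 3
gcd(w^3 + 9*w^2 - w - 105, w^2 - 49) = w + 7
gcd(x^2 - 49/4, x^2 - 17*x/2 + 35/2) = x - 7/2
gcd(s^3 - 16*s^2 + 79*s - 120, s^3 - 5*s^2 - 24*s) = s - 8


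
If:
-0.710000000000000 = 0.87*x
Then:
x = -0.82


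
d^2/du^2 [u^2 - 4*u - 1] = 2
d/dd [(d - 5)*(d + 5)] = 2*d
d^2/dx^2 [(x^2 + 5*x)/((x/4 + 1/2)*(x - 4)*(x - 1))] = 8*(x^6 + 15*x^5 - 27*x^4 + x^3 - 168*x^2 + 360*x + 304)/(x^9 - 9*x^8 + 9*x^7 + 105*x^6 - 198*x^5 - 396*x^4 + 840*x^3 + 288*x^2 - 1152*x + 512)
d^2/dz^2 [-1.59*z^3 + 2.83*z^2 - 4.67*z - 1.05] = 5.66 - 9.54*z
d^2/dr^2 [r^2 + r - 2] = 2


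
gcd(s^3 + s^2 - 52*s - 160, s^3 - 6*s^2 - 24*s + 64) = s^2 - 4*s - 32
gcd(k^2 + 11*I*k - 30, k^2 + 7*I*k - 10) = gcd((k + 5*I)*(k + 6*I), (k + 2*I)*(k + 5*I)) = k + 5*I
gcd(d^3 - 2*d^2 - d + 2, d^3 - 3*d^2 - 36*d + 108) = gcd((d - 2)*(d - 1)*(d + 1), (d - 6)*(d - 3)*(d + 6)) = 1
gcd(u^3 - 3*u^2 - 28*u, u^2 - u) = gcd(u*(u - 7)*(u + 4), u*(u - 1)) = u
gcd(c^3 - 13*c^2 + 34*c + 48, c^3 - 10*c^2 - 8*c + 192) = c^2 - 14*c + 48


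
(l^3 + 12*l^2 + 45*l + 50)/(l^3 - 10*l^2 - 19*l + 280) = (l^2 + 7*l + 10)/(l^2 - 15*l + 56)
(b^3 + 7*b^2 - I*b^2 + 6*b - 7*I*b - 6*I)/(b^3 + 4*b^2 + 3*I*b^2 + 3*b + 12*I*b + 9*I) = (b^2 + b*(6 - I) - 6*I)/(b^2 + 3*b*(1 + I) + 9*I)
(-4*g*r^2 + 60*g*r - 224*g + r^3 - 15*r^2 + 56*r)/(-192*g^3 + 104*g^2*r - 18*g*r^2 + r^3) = (r^2 - 15*r + 56)/(48*g^2 - 14*g*r + r^2)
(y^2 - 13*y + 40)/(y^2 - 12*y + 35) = (y - 8)/(y - 7)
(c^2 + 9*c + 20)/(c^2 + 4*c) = (c + 5)/c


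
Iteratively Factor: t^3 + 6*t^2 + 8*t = (t + 4)*(t^2 + 2*t) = t*(t + 4)*(t + 2)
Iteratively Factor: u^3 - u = (u)*(u^2 - 1) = u*(u - 1)*(u + 1)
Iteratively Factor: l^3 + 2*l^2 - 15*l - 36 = (l + 3)*(l^2 - l - 12) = (l - 4)*(l + 3)*(l + 3)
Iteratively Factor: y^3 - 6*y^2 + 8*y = (y)*(y^2 - 6*y + 8) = y*(y - 4)*(y - 2)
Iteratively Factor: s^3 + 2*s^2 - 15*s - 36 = (s - 4)*(s^2 + 6*s + 9) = (s - 4)*(s + 3)*(s + 3)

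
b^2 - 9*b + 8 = (b - 8)*(b - 1)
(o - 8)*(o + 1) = o^2 - 7*o - 8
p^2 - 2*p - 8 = (p - 4)*(p + 2)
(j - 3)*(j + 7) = j^2 + 4*j - 21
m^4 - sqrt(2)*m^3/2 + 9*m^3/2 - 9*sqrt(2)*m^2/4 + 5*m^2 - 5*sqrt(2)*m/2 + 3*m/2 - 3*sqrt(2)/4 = (m + 1/2)*(m + 1)*(m + 3)*(m - sqrt(2)/2)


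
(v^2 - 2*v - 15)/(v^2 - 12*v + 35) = (v + 3)/(v - 7)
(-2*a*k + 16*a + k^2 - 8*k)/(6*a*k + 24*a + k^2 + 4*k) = (-2*a*k + 16*a + k^2 - 8*k)/(6*a*k + 24*a + k^2 + 4*k)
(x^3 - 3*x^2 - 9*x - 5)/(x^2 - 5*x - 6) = (x^2 - 4*x - 5)/(x - 6)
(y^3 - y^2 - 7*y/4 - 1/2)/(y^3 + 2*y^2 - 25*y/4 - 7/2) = (2*y + 1)/(2*y + 7)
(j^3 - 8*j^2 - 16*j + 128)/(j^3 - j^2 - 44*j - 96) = (j - 4)/(j + 3)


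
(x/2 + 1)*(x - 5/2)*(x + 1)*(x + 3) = x^4/2 + 7*x^3/4 - 2*x^2 - 43*x/4 - 15/2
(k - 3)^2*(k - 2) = k^3 - 8*k^2 + 21*k - 18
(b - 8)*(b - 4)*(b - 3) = b^3 - 15*b^2 + 68*b - 96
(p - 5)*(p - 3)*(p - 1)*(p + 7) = p^4 - 2*p^3 - 40*p^2 + 146*p - 105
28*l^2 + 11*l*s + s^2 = (4*l + s)*(7*l + s)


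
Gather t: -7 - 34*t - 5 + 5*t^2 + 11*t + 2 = 5*t^2 - 23*t - 10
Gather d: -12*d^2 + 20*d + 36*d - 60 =-12*d^2 + 56*d - 60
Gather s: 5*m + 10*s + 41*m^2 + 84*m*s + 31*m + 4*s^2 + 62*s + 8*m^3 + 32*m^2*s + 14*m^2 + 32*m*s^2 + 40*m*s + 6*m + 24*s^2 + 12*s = 8*m^3 + 55*m^2 + 42*m + s^2*(32*m + 28) + s*(32*m^2 + 124*m + 84)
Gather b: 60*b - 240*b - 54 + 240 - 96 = 90 - 180*b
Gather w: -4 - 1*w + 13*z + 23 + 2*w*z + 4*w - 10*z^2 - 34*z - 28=w*(2*z + 3) - 10*z^2 - 21*z - 9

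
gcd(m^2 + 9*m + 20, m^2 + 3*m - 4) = m + 4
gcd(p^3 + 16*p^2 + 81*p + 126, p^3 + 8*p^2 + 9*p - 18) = p^2 + 9*p + 18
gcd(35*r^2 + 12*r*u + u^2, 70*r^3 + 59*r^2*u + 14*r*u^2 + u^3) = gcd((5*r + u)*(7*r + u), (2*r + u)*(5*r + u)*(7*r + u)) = 35*r^2 + 12*r*u + u^2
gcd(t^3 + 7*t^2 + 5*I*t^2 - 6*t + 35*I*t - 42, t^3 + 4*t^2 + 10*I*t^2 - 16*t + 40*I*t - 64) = t + 2*I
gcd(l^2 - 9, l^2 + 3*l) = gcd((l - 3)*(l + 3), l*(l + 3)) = l + 3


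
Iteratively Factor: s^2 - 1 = (s + 1)*(s - 1)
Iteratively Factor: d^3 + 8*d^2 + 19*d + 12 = (d + 4)*(d^2 + 4*d + 3) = (d + 1)*(d + 4)*(d + 3)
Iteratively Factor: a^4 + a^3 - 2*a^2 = (a + 2)*(a^3 - a^2) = a*(a + 2)*(a^2 - a) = a*(a - 1)*(a + 2)*(a)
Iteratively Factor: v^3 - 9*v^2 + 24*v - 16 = (v - 1)*(v^2 - 8*v + 16) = (v - 4)*(v - 1)*(v - 4)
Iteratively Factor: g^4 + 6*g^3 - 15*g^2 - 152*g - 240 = (g + 4)*(g^3 + 2*g^2 - 23*g - 60) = (g + 3)*(g + 4)*(g^2 - g - 20) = (g - 5)*(g + 3)*(g + 4)*(g + 4)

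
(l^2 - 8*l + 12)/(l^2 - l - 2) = (l - 6)/(l + 1)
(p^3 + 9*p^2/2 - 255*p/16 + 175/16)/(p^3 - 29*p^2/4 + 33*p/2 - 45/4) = (4*p^2 + 23*p - 35)/(4*(p^2 - 6*p + 9))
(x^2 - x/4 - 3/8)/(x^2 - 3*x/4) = (x + 1/2)/x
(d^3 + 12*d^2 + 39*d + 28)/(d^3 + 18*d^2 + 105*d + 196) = (d + 1)/(d + 7)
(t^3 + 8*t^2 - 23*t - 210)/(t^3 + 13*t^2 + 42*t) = (t - 5)/t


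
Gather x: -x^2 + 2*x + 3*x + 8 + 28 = -x^2 + 5*x + 36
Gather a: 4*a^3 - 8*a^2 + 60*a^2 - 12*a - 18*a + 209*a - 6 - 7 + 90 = 4*a^3 + 52*a^2 + 179*a + 77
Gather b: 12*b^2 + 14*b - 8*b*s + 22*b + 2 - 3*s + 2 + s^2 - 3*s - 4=12*b^2 + b*(36 - 8*s) + s^2 - 6*s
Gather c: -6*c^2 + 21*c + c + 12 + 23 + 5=-6*c^2 + 22*c + 40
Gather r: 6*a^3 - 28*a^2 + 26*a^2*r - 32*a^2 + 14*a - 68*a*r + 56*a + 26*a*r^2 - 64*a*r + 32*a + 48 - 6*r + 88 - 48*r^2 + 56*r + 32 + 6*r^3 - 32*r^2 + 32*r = 6*a^3 - 60*a^2 + 102*a + 6*r^3 + r^2*(26*a - 80) + r*(26*a^2 - 132*a + 82) + 168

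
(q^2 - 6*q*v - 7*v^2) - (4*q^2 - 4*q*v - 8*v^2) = -3*q^2 - 2*q*v + v^2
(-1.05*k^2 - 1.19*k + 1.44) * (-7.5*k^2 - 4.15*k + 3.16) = 7.875*k^4 + 13.2825*k^3 - 9.1795*k^2 - 9.7364*k + 4.5504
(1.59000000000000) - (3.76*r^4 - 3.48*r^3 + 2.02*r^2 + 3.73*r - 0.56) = -3.76*r^4 + 3.48*r^3 - 2.02*r^2 - 3.73*r + 2.15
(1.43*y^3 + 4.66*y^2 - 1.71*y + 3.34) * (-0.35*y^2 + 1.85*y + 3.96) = -0.5005*y^5 + 1.0145*y^4 + 14.8823*y^3 + 14.1211*y^2 - 0.592599999999999*y + 13.2264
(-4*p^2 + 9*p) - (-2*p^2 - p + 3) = -2*p^2 + 10*p - 3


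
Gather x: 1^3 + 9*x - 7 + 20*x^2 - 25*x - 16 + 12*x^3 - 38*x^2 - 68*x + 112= 12*x^3 - 18*x^2 - 84*x + 90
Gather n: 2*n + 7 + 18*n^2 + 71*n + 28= 18*n^2 + 73*n + 35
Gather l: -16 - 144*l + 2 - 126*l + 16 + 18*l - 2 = -252*l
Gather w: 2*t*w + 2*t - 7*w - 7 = 2*t + w*(2*t - 7) - 7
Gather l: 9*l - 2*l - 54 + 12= 7*l - 42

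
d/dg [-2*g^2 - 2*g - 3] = -4*g - 2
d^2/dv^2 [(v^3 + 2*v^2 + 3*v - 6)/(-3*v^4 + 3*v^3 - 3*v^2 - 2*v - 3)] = 2*(-9*v^9 - 54*v^8 - 81*v^7 + 789*v^6 - 810*v^5 + 1071*v^4 - 244*v^3 - 396*v^2 + 324*v - 30)/(27*v^12 - 81*v^11 + 162*v^10 - 135*v^9 + 135*v^8 - 81*v^7 + 198*v^6 - 36*v^5 + 90*v^4 + 35*v^3 + 117*v^2 + 54*v + 27)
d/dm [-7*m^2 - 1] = -14*m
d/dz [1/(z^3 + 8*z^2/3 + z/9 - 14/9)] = 9*(-27*z^2 - 48*z - 1)/(9*z^3 + 24*z^2 + z - 14)^2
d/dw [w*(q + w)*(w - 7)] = w*(q + w) + w*(w - 7) + (q + w)*(w - 7)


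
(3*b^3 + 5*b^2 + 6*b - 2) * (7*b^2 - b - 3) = 21*b^5 + 32*b^4 + 28*b^3 - 35*b^2 - 16*b + 6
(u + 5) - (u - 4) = 9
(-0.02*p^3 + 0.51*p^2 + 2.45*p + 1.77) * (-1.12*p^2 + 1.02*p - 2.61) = 0.0224*p^5 - 0.5916*p^4 - 2.1716*p^3 - 0.8145*p^2 - 4.5891*p - 4.6197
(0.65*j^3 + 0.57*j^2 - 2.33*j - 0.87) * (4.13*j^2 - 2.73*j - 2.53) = 2.6845*j^5 + 0.5796*j^4 - 12.8235*j^3 + 1.3257*j^2 + 8.27*j + 2.2011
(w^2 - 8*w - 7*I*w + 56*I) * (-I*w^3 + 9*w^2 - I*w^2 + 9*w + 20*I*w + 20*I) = -I*w^5 + 2*w^4 + 7*I*w^4 - 14*w^3 - 35*I*w^3 + 124*w^2 + 301*I*w^2 - 980*w + 344*I*w - 1120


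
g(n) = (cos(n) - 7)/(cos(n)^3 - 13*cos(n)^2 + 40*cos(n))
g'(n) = (cos(n) - 7)*(3*sin(n)*cos(n)^2 - 26*sin(n)*cos(n) + 40*sin(n))/(cos(n)^3 - 13*cos(n)^2 + 40*cos(n))^2 - sin(n)/(cos(n)^3 - 13*cos(n)^2 + 40*cos(n))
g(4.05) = 0.26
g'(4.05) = 0.36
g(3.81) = 0.20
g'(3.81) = 0.17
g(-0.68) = -0.26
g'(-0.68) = 0.18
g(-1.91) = 0.50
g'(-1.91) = 1.49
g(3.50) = 0.16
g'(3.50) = 0.07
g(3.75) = 0.19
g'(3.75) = 0.15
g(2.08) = 0.33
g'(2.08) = -0.64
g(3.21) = 0.15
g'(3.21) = 0.01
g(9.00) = 0.16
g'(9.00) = -0.09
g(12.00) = -0.25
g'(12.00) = 0.13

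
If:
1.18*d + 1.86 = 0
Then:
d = -1.58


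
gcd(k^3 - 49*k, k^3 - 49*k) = k^3 - 49*k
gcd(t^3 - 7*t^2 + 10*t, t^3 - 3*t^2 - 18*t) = t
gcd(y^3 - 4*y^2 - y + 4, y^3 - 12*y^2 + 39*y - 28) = y^2 - 5*y + 4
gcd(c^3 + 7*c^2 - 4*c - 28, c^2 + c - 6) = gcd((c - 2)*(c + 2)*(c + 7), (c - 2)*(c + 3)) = c - 2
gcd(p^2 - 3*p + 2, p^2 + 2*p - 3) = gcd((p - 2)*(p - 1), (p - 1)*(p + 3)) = p - 1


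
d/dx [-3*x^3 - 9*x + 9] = -9*x^2 - 9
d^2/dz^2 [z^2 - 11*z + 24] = 2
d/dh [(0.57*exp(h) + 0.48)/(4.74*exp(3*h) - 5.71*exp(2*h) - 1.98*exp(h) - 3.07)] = (-5.4036*exp(3*h) - 3.5709*exp(2*h) + 5.4816*exp(h) - 0.7995)*exp(h)/(22.4676*exp(6*h) - 54.1308*exp(5*h) + 13.8337*exp(4*h) - 6.492*exp(3*h) + 38.9798*exp(2*h) + 12.1572*exp(h) + 9.4249)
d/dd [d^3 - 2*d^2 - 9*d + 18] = 3*d^2 - 4*d - 9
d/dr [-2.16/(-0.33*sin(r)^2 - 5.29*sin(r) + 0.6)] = -(1.4256*sin(r) + 11.4264)*cos(r)/(0.33*sin(r)^2 + 5.29*sin(r) - 0.6)^2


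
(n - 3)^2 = n^2 - 6*n + 9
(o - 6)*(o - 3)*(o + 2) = o^3 - 7*o^2 + 36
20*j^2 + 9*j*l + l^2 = (4*j + l)*(5*j + l)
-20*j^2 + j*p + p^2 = (-4*j + p)*(5*j + p)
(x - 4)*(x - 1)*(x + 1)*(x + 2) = x^4 - 2*x^3 - 9*x^2 + 2*x + 8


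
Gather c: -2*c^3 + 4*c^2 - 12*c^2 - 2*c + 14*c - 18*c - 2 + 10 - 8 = -2*c^3 - 8*c^2 - 6*c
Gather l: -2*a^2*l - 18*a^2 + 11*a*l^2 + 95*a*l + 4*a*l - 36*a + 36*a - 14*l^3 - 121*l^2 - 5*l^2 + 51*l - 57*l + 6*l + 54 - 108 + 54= -18*a^2 - 14*l^3 + l^2*(11*a - 126) + l*(-2*a^2 + 99*a)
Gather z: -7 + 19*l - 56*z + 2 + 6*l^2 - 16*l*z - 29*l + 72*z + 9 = 6*l^2 - 10*l + z*(16 - 16*l) + 4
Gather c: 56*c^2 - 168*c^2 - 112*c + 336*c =-112*c^2 + 224*c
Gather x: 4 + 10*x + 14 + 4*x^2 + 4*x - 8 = 4*x^2 + 14*x + 10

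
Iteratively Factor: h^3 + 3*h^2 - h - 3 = (h + 1)*(h^2 + 2*h - 3) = (h - 1)*(h + 1)*(h + 3)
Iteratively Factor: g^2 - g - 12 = (g - 4)*(g + 3)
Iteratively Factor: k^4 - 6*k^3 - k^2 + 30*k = (k - 5)*(k^3 - k^2 - 6*k) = (k - 5)*(k + 2)*(k^2 - 3*k) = k*(k - 5)*(k + 2)*(k - 3)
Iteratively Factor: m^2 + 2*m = (m)*(m + 2)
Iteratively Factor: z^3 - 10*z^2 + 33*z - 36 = (z - 4)*(z^2 - 6*z + 9) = (z - 4)*(z - 3)*(z - 3)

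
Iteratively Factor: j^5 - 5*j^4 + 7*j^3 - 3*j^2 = (j - 1)*(j^4 - 4*j^3 + 3*j^2) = (j - 3)*(j - 1)*(j^3 - j^2) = j*(j - 3)*(j - 1)*(j^2 - j) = j^2*(j - 3)*(j - 1)*(j - 1)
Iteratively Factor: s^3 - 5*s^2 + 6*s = (s - 3)*(s^2 - 2*s) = (s - 3)*(s - 2)*(s)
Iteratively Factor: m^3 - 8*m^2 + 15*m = (m - 3)*(m^2 - 5*m) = m*(m - 3)*(m - 5)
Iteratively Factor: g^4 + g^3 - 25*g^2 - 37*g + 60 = (g - 5)*(g^3 + 6*g^2 + 5*g - 12) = (g - 5)*(g - 1)*(g^2 + 7*g + 12) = (g - 5)*(g - 1)*(g + 4)*(g + 3)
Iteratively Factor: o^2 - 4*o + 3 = (o - 3)*(o - 1)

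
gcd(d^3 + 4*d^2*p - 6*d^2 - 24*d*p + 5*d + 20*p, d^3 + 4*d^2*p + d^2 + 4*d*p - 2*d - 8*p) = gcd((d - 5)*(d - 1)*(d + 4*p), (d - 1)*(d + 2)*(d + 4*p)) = d^2 + 4*d*p - d - 4*p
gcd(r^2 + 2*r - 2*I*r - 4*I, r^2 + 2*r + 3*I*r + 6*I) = r + 2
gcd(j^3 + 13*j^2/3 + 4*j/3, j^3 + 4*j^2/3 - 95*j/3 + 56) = 1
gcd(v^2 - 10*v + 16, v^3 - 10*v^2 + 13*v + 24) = v - 8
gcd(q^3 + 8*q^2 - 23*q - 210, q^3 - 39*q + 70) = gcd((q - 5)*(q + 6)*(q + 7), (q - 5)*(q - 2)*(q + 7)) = q^2 + 2*q - 35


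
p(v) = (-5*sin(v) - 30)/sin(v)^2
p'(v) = -2*(-5*sin(v) - 30)*cos(v)/sin(v)^3 - 5*cos(v)/sin(v)^2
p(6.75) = -159.23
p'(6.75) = 609.86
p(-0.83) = -48.32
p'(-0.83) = -94.57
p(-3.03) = -2374.20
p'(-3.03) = 42775.08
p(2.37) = -68.87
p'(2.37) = -134.23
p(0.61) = -100.14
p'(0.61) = 274.07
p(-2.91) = -547.66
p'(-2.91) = 4737.02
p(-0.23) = -555.28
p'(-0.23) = -4836.77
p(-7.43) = -30.63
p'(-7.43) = -30.12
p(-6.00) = -402.15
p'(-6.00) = 2702.37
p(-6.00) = -402.15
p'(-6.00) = 2702.37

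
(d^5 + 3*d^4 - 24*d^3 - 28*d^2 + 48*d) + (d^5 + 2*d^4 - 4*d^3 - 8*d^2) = 2*d^5 + 5*d^4 - 28*d^3 - 36*d^2 + 48*d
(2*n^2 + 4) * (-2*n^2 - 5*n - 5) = -4*n^4 - 10*n^3 - 18*n^2 - 20*n - 20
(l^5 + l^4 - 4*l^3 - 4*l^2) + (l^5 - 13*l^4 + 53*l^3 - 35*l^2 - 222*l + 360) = 2*l^5 - 12*l^4 + 49*l^3 - 39*l^2 - 222*l + 360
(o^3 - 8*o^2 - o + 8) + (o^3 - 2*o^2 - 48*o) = 2*o^3 - 10*o^2 - 49*o + 8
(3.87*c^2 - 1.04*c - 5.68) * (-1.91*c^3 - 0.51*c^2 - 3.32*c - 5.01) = -7.3917*c^5 + 0.0126999999999999*c^4 - 1.4692*c^3 - 13.0391*c^2 + 24.068*c + 28.4568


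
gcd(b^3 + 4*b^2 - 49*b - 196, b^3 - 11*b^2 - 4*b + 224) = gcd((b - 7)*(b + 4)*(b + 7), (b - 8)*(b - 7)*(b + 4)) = b^2 - 3*b - 28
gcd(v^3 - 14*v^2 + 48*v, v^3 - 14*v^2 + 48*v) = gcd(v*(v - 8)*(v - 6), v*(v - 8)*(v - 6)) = v^3 - 14*v^2 + 48*v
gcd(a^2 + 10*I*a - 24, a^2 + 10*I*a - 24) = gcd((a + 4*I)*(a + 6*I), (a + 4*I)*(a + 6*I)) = a^2 + 10*I*a - 24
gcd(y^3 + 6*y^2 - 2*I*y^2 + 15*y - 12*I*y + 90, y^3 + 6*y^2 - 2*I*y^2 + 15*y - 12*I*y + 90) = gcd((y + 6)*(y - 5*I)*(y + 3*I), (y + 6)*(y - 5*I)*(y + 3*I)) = y^3 + y^2*(6 - 2*I) + y*(15 - 12*I) + 90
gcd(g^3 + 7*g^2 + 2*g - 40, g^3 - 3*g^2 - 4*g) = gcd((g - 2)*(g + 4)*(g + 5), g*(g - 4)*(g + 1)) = 1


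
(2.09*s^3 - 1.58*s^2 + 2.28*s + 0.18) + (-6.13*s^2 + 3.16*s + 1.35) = 2.09*s^3 - 7.71*s^2 + 5.44*s + 1.53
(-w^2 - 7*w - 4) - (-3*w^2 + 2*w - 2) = 2*w^2 - 9*w - 2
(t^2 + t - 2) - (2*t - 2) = t^2 - t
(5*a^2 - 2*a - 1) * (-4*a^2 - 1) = -20*a^4 + 8*a^3 - a^2 + 2*a + 1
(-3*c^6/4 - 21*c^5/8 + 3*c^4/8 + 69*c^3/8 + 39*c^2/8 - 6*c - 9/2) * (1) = -3*c^6/4 - 21*c^5/8 + 3*c^4/8 + 69*c^3/8 + 39*c^2/8 - 6*c - 9/2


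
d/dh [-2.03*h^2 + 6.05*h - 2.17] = 6.05 - 4.06*h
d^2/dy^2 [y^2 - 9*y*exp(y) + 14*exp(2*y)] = -9*y*exp(y) + 56*exp(2*y) - 18*exp(y) + 2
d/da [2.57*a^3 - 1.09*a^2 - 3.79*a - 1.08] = 7.71*a^2 - 2.18*a - 3.79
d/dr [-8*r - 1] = -8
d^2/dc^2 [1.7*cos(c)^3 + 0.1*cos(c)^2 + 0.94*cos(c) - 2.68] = -2.215*cos(c) - 0.2*cos(2*c) - 3.825*cos(3*c)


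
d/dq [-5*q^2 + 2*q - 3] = 2 - 10*q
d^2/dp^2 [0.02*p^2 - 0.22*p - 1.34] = 0.0400000000000000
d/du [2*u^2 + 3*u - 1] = 4*u + 3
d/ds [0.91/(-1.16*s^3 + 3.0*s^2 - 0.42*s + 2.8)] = (3.1668*s^2 - 5.46*s + 0.3822)/(1.16*s^3 - 3.0*s^2 + 0.42*s - 2.8)^2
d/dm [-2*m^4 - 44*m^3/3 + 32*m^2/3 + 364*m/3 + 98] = -8*m^3 - 44*m^2 + 64*m/3 + 364/3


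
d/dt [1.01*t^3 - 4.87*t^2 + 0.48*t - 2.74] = 3.03*t^2 - 9.74*t + 0.48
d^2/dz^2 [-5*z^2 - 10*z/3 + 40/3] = -10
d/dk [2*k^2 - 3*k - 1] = 4*k - 3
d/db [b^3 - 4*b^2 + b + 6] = 3*b^2 - 8*b + 1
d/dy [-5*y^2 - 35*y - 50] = -10*y - 35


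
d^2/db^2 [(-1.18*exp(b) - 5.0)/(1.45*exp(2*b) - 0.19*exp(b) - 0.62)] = (-2.48095*exp(4*b) - 42.37509*exp(3*b) - 2.23242*exp(2*b) - 18.021496*exp(b) + 0.135408)*exp(b)/(3.048625*exp(6*b) - 1.198425*exp(5*b) - 3.753615*exp(4*b) + 1.018001*exp(3*b) + 1.604994*exp(2*b) - 0.219108*exp(b) - 0.238328)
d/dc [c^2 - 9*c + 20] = 2*c - 9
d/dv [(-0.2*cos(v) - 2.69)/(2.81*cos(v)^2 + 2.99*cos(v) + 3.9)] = (0.562*sin(v)^2 - 15.1178*cos(v) - 7.8251)*sin(v)/(2.81*cos(v)^2 + 2.99*cos(v) + 3.9)^2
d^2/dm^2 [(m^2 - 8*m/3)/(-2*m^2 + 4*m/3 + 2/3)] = (54*m^3 - 27*m^2 + 72*m - 19)/(27*m^6 - 54*m^5 + 9*m^4 + 28*m^3 - 3*m^2 - 6*m - 1)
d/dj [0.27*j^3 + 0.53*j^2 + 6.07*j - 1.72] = 0.81*j^2 + 1.06*j + 6.07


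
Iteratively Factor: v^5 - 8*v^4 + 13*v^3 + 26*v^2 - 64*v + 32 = (v - 4)*(v^4 - 4*v^3 - 3*v^2 + 14*v - 8) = (v - 4)^2*(v^3 - 3*v + 2) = (v - 4)^2*(v + 2)*(v^2 - 2*v + 1) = (v - 4)^2*(v - 1)*(v + 2)*(v - 1)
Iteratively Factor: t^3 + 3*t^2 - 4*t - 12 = (t + 3)*(t^2 - 4) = (t + 2)*(t + 3)*(t - 2)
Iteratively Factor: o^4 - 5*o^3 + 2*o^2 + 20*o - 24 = (o - 2)*(o^3 - 3*o^2 - 4*o + 12) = (o - 2)^2*(o^2 - o - 6) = (o - 3)*(o - 2)^2*(o + 2)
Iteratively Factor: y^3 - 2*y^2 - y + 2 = (y + 1)*(y^2 - 3*y + 2) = (y - 1)*(y + 1)*(y - 2)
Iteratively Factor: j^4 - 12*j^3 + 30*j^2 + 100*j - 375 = (j - 5)*(j^3 - 7*j^2 - 5*j + 75) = (j - 5)^2*(j^2 - 2*j - 15) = (j - 5)^2*(j + 3)*(j - 5)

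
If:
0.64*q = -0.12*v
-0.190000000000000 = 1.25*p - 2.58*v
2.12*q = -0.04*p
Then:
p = -0.19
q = 0.00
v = -0.02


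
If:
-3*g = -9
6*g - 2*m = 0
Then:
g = 3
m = 9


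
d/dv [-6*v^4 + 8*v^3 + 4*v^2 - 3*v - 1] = -24*v^3 + 24*v^2 + 8*v - 3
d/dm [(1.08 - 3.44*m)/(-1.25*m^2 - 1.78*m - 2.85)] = (-4.3*m^2 + 2.7*m + 11.7264)/(1.5625*m^4 + 4.45*m^3 + 10.2934*m^2 + 10.146*m + 8.1225)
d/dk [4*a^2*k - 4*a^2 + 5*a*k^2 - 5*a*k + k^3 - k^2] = 4*a^2 + 10*a*k - 5*a + 3*k^2 - 2*k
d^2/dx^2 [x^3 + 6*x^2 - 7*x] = 6*x + 12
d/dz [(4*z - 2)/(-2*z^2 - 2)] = 2*(z^2 - z - 1)/(z^4 + 2*z^2 + 1)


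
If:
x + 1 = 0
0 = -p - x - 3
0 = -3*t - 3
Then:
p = -2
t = -1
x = -1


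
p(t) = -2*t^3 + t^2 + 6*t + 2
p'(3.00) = -42.00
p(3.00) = -25.00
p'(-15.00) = -1374.00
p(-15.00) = 6887.00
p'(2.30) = -21.14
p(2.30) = -3.24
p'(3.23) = -50.14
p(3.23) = -35.58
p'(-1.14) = -4.08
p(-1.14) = -0.58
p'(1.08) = 1.16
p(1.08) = 7.13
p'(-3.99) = -97.50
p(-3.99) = 121.02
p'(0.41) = 5.81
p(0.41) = 4.49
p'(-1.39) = -8.37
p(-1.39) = 0.96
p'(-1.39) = -8.37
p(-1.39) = 0.96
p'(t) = -6*t^2 + 2*t + 6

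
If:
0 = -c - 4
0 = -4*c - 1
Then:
No Solution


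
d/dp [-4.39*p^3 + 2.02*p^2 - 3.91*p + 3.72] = -13.17*p^2 + 4.04*p - 3.91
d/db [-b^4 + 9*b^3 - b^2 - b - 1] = -4*b^3 + 27*b^2 - 2*b - 1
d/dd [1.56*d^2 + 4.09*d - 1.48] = 3.12*d + 4.09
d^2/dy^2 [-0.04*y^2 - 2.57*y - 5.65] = -0.0800000000000000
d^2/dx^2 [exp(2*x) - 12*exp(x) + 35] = 4*(exp(x) - 3)*exp(x)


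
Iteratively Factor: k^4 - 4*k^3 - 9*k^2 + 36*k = (k + 3)*(k^3 - 7*k^2 + 12*k) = (k - 3)*(k + 3)*(k^2 - 4*k) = k*(k - 3)*(k + 3)*(k - 4)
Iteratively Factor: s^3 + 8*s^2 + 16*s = (s + 4)*(s^2 + 4*s) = s*(s + 4)*(s + 4)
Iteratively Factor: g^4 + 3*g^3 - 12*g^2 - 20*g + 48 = (g - 2)*(g^3 + 5*g^2 - 2*g - 24) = (g - 2)^2*(g^2 + 7*g + 12) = (g - 2)^2*(g + 4)*(g + 3)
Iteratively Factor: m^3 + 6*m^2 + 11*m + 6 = (m + 1)*(m^2 + 5*m + 6) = (m + 1)*(m + 3)*(m + 2)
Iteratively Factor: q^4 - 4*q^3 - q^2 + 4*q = (q)*(q^3 - 4*q^2 - q + 4) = q*(q + 1)*(q^2 - 5*q + 4) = q*(q - 4)*(q + 1)*(q - 1)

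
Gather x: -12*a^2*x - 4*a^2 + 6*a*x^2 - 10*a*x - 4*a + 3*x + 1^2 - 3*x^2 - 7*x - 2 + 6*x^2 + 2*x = -4*a^2 - 4*a + x^2*(6*a + 3) + x*(-12*a^2 - 10*a - 2) - 1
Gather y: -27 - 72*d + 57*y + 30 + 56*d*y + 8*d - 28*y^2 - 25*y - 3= -64*d - 28*y^2 + y*(56*d + 32)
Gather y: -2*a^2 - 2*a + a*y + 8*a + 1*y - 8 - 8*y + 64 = -2*a^2 + 6*a + y*(a - 7) + 56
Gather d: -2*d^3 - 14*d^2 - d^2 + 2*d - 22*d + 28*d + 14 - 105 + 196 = -2*d^3 - 15*d^2 + 8*d + 105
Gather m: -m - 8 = -m - 8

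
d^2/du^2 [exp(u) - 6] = exp(u)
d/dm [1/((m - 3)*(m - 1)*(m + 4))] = (13 - 3*m^2)/(m^6 - 26*m^4 + 24*m^3 + 169*m^2 - 312*m + 144)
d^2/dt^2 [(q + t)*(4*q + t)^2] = 18*q + 6*t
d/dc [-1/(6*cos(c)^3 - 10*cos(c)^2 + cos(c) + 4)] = (-18*cos(c)^2 + 20*cos(c) - 1)*sin(c)/(6*cos(c)^3 - 10*cos(c)^2 + cos(c) + 4)^2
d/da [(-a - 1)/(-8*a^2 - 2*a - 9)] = (-8*a^2 - 16*a + 7)/(64*a^4 + 32*a^3 + 148*a^2 + 36*a + 81)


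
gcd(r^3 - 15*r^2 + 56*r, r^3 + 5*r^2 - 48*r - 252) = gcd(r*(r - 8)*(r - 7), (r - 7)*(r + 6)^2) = r - 7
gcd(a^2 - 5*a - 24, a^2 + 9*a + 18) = a + 3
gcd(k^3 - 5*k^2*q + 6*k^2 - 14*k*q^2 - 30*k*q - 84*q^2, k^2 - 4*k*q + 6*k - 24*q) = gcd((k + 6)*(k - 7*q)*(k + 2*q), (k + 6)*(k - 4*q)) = k + 6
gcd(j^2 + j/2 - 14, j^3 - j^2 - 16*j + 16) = j + 4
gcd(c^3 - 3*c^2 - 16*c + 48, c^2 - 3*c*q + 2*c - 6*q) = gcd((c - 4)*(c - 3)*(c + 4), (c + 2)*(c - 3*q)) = 1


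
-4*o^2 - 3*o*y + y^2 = (-4*o + y)*(o + y)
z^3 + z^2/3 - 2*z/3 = z*(z - 2/3)*(z + 1)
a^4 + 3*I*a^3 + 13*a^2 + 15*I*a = a*(a - 3*I)*(a + I)*(a + 5*I)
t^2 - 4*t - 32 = (t - 8)*(t + 4)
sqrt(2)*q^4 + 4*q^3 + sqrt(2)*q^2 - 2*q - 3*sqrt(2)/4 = (q - sqrt(2)/2)*(q + sqrt(2)/2)*(q + 3*sqrt(2)/2)*(sqrt(2)*q + 1)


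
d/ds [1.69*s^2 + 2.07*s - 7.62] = 3.38*s + 2.07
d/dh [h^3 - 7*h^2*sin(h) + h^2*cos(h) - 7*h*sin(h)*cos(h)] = -h^2*sin(h) - 7*h^2*cos(h) + 3*h^2 - 14*h*sin(h) + 2*h*cos(h) - 7*h*cos(2*h) - 7*sin(2*h)/2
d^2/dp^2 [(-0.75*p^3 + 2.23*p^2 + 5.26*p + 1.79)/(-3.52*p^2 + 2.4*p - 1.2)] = (5.6843418860808e-14*p^4 - 165.721088*p^3 - 89.515776*p^2 + 230.52096*p - 42.21888)/(43.614208*p^6 - 89.21088*p^5 + 105.43104*p^4 - 74.6496*p^3 + 35.9424*p^2 - 10.368*p + 1.728)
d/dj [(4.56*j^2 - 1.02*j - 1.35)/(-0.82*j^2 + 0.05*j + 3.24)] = (-0.6084*j^2 + 27.3348*j - 3.2373)/(0.6724*j^4 - 0.082*j^3 - 5.3111*j^2 + 0.324*j + 10.4976)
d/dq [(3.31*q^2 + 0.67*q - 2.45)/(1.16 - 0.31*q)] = (-1.0261*q^2 + 7.6792*q + 0.0176999999999999)/(0.0961*q^2 - 0.7192*q + 1.3456)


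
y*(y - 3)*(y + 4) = y^3 + y^2 - 12*y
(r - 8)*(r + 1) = r^2 - 7*r - 8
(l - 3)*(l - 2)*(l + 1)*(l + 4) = l^4 - 15*l^2 + 10*l + 24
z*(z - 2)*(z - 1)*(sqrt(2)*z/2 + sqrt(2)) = sqrt(2)*z^4/2 - sqrt(2)*z^3/2 - 2*sqrt(2)*z^2 + 2*sqrt(2)*z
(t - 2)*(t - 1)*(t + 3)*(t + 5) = t^4 + 5*t^3 - 7*t^2 - 29*t + 30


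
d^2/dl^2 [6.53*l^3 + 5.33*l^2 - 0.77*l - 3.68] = 39.18*l + 10.66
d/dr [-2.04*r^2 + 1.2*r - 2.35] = 1.2 - 4.08*r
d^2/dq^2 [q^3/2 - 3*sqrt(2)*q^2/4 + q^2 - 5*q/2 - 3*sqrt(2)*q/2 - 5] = 3*q - 3*sqrt(2)/2 + 2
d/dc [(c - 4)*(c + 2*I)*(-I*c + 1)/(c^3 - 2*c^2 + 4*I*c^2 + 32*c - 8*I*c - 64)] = (c^4*(1 - 2*I) + c^3*(8 - 68*I) + c^2*(112 + 372*I) + c*(-448 - 544*I) + 832 + 128*I)/(c^6 + c^5*(-4 + 8*I) + c^4*(52 - 32*I) + c^3*(-192 + 288*I) + c^2*(1216 - 1024*I) + c*(-4096 + 1024*I) + 4096)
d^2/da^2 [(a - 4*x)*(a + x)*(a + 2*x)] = 6*a - 2*x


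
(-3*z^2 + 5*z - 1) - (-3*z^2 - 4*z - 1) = 9*z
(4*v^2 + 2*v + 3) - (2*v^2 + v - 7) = 2*v^2 + v + 10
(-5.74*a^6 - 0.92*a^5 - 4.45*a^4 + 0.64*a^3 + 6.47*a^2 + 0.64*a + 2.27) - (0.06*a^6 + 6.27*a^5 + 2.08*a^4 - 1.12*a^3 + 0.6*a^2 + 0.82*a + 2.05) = -5.8*a^6 - 7.19*a^5 - 6.53*a^4 + 1.76*a^3 + 5.87*a^2 - 0.18*a + 0.22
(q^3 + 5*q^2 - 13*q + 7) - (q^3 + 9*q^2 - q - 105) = -4*q^2 - 12*q + 112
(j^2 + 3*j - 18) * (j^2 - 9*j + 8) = j^4 - 6*j^3 - 37*j^2 + 186*j - 144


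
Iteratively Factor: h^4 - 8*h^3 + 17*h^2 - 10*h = (h)*(h^3 - 8*h^2 + 17*h - 10) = h*(h - 2)*(h^2 - 6*h + 5) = h*(h - 5)*(h - 2)*(h - 1)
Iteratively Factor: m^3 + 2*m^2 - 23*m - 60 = (m + 3)*(m^2 - m - 20) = (m - 5)*(m + 3)*(m + 4)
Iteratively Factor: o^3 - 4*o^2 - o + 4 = (o - 4)*(o^2 - 1) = (o - 4)*(o - 1)*(o + 1)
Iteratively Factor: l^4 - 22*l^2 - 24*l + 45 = (l + 3)*(l^3 - 3*l^2 - 13*l + 15) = (l - 5)*(l + 3)*(l^2 + 2*l - 3) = (l - 5)*(l + 3)^2*(l - 1)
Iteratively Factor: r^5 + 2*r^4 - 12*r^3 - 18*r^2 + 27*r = (r - 3)*(r^4 + 5*r^3 + 3*r^2 - 9*r) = (r - 3)*(r - 1)*(r^3 + 6*r^2 + 9*r) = (r - 3)*(r - 1)*(r + 3)*(r^2 + 3*r) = (r - 3)*(r - 1)*(r + 3)^2*(r)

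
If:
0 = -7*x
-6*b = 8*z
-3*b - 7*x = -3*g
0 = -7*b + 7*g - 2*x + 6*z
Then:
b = 0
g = 0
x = 0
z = 0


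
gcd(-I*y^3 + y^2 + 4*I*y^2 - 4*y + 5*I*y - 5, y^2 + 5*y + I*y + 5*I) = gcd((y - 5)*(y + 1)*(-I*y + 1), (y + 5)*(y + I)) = y + I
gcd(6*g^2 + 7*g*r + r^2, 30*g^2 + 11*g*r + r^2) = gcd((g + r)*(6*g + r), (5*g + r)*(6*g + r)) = 6*g + r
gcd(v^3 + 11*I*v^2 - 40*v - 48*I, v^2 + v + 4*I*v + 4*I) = v + 4*I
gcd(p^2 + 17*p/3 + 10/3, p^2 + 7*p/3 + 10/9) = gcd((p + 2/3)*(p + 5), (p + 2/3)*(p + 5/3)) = p + 2/3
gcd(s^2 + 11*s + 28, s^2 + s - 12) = s + 4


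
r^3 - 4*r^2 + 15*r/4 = r*(r - 5/2)*(r - 3/2)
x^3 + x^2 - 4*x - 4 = (x - 2)*(x + 1)*(x + 2)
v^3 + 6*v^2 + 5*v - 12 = (v - 1)*(v + 3)*(v + 4)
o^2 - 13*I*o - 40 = (o - 8*I)*(o - 5*I)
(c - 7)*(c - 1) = c^2 - 8*c + 7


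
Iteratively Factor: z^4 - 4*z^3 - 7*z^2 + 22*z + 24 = (z + 1)*(z^3 - 5*z^2 - 2*z + 24) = (z - 4)*(z + 1)*(z^2 - z - 6) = (z - 4)*(z + 1)*(z + 2)*(z - 3)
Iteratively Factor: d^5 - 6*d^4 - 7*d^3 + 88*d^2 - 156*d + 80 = (d - 1)*(d^4 - 5*d^3 - 12*d^2 + 76*d - 80) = (d - 2)*(d - 1)*(d^3 - 3*d^2 - 18*d + 40) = (d - 2)*(d - 1)*(d + 4)*(d^2 - 7*d + 10) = (d - 5)*(d - 2)*(d - 1)*(d + 4)*(d - 2)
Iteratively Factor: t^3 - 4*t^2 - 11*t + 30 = (t + 3)*(t^2 - 7*t + 10) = (t - 2)*(t + 3)*(t - 5)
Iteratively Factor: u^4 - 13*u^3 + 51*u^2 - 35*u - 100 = (u - 5)*(u^3 - 8*u^2 + 11*u + 20) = (u - 5)^2*(u^2 - 3*u - 4) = (u - 5)^2*(u + 1)*(u - 4)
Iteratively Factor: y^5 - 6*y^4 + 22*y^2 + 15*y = (y)*(y^4 - 6*y^3 + 22*y + 15) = y*(y - 3)*(y^3 - 3*y^2 - 9*y - 5) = y*(y - 3)*(y + 1)*(y^2 - 4*y - 5) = y*(y - 3)*(y + 1)^2*(y - 5)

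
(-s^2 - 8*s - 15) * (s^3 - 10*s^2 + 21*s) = -s^5 + 2*s^4 + 44*s^3 - 18*s^2 - 315*s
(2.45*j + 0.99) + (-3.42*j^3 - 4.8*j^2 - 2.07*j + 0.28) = -3.42*j^3 - 4.8*j^2 + 0.38*j + 1.27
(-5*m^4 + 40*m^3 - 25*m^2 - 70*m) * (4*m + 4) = -20*m^5 + 140*m^4 + 60*m^3 - 380*m^2 - 280*m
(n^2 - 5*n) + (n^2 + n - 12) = 2*n^2 - 4*n - 12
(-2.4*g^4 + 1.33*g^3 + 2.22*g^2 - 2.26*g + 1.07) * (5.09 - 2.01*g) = 4.824*g^5 - 14.8893*g^4 + 2.3075*g^3 + 15.8424*g^2 - 13.6541*g + 5.4463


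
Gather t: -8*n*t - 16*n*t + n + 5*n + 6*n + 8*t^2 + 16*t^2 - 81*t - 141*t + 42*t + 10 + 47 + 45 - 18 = 12*n + 24*t^2 + t*(-24*n - 180) + 84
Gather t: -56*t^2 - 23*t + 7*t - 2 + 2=-56*t^2 - 16*t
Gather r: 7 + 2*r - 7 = 2*r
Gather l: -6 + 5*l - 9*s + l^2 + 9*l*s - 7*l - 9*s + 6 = l^2 + l*(9*s - 2) - 18*s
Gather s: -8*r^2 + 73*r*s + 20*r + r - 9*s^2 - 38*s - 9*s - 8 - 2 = -8*r^2 + 21*r - 9*s^2 + s*(73*r - 47) - 10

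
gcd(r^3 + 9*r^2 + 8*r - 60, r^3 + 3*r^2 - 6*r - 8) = r - 2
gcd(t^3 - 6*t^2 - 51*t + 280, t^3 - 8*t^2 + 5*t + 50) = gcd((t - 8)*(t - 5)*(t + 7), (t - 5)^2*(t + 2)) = t - 5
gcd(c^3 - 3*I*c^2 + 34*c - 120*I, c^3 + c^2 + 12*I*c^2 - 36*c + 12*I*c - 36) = c + 6*I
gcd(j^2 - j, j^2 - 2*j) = j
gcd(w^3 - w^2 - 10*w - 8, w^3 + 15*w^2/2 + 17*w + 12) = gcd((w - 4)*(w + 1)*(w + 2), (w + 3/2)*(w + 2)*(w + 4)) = w + 2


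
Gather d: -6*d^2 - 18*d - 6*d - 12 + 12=-6*d^2 - 24*d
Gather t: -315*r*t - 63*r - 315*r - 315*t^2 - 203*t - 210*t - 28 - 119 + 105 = -378*r - 315*t^2 + t*(-315*r - 413) - 42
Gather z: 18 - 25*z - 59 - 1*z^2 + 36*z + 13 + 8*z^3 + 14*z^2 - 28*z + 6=8*z^3 + 13*z^2 - 17*z - 22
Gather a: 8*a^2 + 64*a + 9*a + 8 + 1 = 8*a^2 + 73*a + 9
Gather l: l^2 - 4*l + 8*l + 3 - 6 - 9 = l^2 + 4*l - 12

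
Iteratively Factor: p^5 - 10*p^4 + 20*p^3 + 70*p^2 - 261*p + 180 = (p - 1)*(p^4 - 9*p^3 + 11*p^2 + 81*p - 180) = (p - 3)*(p - 1)*(p^3 - 6*p^2 - 7*p + 60) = (p - 3)*(p - 1)*(p + 3)*(p^2 - 9*p + 20) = (p - 5)*(p - 3)*(p - 1)*(p + 3)*(p - 4)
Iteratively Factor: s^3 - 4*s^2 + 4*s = (s - 2)*(s^2 - 2*s) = (s - 2)^2*(s)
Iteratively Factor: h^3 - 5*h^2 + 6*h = (h - 3)*(h^2 - 2*h) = h*(h - 3)*(h - 2)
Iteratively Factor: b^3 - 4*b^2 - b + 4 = (b + 1)*(b^2 - 5*b + 4) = (b - 1)*(b + 1)*(b - 4)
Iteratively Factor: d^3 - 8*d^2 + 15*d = (d)*(d^2 - 8*d + 15) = d*(d - 5)*(d - 3)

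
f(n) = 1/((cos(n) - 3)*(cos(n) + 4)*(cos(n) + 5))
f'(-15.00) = 0.00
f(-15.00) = -0.02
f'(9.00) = 0.00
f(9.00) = -0.02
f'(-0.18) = -0.00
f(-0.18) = -0.02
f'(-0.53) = -0.00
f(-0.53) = -0.02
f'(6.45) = 0.00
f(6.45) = -0.02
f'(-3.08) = 0.00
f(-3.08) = -0.02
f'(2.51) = -0.00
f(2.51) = -0.02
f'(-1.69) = 0.00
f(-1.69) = -0.02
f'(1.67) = -0.00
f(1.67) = -0.02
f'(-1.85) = 0.00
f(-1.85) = -0.02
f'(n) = sin(n)/((cos(n) - 3)*(cos(n) + 4)*(cos(n) + 5)^2) + sin(n)/((cos(n) - 3)*(cos(n) + 4)^2*(cos(n) + 5)) + sin(n)/((cos(n) - 3)^2*(cos(n) + 4)*(cos(n) + 5)) = (-3*sin(n)^2 + 12*cos(n) - 4)*sin(n)/((cos(n) - 3)^2*(cos(n) + 4)^2*(cos(n) + 5)^2)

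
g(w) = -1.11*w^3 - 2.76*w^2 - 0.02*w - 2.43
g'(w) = -3.33*w^2 - 5.52*w - 0.02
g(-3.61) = 13.89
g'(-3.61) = -23.49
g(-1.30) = -4.63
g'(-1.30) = 1.53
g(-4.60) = 47.30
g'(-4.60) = -45.09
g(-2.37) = -3.11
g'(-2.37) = -5.64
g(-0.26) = -2.59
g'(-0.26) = 1.19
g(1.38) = -10.63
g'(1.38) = -13.98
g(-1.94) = -4.67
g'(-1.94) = -1.84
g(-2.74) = -0.26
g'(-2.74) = -9.90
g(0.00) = -2.43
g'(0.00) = -0.02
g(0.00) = -2.43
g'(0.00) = -0.02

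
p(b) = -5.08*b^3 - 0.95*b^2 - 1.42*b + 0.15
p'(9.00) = -1252.96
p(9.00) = -3792.90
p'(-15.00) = -3401.92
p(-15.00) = 16952.70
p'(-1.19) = -20.74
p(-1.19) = 9.06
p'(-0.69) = -7.36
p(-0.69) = 2.35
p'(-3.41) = -172.15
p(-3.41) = 195.38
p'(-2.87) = -121.50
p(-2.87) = 116.49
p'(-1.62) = -38.34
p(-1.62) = 21.55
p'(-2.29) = -76.99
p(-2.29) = 59.43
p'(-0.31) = -2.30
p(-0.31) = 0.65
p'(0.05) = -1.55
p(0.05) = 0.08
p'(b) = -15.24*b^2 - 1.9*b - 1.42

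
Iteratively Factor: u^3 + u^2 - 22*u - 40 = (u - 5)*(u^2 + 6*u + 8) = (u - 5)*(u + 4)*(u + 2)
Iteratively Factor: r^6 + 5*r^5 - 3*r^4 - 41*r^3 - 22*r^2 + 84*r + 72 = (r + 3)*(r^5 + 2*r^4 - 9*r^3 - 14*r^2 + 20*r + 24) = (r - 2)*(r + 3)*(r^4 + 4*r^3 - r^2 - 16*r - 12) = (r - 2)*(r + 2)*(r + 3)*(r^3 + 2*r^2 - 5*r - 6) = (r - 2)*(r + 1)*(r + 2)*(r + 3)*(r^2 + r - 6) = (r - 2)*(r + 1)*(r + 2)*(r + 3)^2*(r - 2)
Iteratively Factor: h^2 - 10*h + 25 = (h - 5)*(h - 5)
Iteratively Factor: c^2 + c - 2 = (c + 2)*(c - 1)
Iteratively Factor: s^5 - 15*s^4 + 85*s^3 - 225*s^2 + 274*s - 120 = (s - 4)*(s^4 - 11*s^3 + 41*s^2 - 61*s + 30) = (s - 5)*(s - 4)*(s^3 - 6*s^2 + 11*s - 6) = (s - 5)*(s - 4)*(s - 1)*(s^2 - 5*s + 6) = (s - 5)*(s - 4)*(s - 2)*(s - 1)*(s - 3)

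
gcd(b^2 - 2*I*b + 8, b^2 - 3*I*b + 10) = b + 2*I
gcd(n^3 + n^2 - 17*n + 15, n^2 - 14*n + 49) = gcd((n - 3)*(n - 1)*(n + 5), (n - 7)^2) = 1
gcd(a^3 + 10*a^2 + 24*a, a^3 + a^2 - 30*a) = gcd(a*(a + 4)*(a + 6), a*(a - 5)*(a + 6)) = a^2 + 6*a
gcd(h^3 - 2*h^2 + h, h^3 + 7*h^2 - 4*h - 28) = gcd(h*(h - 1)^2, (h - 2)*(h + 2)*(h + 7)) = 1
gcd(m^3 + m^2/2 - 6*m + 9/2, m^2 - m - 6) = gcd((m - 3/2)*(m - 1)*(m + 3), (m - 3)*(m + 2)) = 1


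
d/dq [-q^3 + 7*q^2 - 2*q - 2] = -3*q^2 + 14*q - 2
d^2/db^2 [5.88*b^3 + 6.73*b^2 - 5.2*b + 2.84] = 35.28*b + 13.46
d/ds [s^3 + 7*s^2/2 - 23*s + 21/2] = 3*s^2 + 7*s - 23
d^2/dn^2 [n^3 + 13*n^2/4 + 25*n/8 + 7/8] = 6*n + 13/2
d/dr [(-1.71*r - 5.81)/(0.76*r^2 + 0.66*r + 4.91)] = (1.2996*r^2 + 8.8312*r - 4.5615)/(0.5776*r^4 + 1.0032*r^3 + 7.8988*r^2 + 6.4812*r + 24.1081)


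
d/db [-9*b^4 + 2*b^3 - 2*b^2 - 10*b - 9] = -36*b^3 + 6*b^2 - 4*b - 10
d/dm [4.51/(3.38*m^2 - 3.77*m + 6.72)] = (17.0027 - 30.4876*m)/(3.38*m^2 - 3.77*m + 6.72)^2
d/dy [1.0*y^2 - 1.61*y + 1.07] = 2.0*y - 1.61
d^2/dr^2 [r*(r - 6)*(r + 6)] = 6*r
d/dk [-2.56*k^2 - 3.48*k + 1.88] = -5.12*k - 3.48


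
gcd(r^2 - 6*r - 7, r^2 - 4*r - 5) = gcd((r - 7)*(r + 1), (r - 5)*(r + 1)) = r + 1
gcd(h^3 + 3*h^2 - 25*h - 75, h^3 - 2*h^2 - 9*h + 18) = h + 3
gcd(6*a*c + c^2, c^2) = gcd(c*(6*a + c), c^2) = c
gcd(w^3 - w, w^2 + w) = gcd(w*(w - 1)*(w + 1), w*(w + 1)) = w^2 + w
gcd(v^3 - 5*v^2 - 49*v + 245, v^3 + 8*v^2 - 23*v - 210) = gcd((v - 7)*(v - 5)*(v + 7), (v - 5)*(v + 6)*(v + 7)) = v^2 + 2*v - 35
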